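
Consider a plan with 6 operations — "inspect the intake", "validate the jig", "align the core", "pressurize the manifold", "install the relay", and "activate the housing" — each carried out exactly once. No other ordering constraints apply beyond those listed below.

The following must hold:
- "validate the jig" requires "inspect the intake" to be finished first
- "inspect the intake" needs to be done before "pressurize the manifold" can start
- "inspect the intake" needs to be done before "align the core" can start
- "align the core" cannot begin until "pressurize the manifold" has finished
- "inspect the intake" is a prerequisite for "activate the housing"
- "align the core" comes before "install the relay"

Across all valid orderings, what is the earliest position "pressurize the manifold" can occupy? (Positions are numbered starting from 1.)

2

Working backwards through the constraints from "pressurize the manifold", its only required predecessor is "inspect the intake".
With 1 mandatory predecessor, the earliest "pressurize the manifold" can sit is position 1+1 = 2, and placing just that one first achieves it.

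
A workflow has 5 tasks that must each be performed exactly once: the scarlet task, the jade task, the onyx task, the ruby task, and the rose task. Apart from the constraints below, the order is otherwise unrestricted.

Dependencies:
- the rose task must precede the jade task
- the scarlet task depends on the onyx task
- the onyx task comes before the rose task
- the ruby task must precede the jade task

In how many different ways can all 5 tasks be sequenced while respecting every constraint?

11

The tasks with no prerequisites are the onyx task, the ruby task; any of them can be placed first.
Systematically extending each partial ordering one task at a time and counting, there are 11 complete orderings.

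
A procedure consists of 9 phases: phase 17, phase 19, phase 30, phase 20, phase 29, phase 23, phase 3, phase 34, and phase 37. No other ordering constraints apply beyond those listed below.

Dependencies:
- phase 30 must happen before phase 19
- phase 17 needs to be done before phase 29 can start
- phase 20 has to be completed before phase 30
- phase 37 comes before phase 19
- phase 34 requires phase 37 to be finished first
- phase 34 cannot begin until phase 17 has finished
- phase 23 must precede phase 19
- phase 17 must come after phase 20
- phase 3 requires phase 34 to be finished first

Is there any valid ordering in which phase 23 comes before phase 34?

Nothing in the constraints forces phase 34 before phase 23 — there is no chain from phase 34 to phase 23.
So a valid ordering placing phase 23 earlier than phase 34 exists.

Yes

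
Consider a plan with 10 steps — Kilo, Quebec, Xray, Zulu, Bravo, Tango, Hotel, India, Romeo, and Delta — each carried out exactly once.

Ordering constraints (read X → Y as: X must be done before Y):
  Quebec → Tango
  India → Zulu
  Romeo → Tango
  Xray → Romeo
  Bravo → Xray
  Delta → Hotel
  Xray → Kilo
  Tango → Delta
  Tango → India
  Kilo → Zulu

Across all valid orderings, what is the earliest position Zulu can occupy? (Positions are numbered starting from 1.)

Working backwards through the constraints from Zulu, its full set of required predecessors is Kilo, Quebec, Xray, Bravo, Tango, India, Romeo — 7 of them.
With 7 mandatory predecessors, the earliest Zulu can sit is position 7+1 = 8, and placing just those 7 first achieves it.

8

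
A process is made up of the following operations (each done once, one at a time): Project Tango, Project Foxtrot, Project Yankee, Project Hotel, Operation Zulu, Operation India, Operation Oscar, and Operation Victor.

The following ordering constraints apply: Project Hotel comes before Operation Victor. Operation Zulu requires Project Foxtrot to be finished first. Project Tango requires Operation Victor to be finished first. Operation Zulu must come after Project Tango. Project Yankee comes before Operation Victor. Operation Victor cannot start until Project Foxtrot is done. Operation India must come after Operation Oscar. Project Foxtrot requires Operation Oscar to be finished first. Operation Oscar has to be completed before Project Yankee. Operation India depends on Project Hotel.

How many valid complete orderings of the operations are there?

2 operations have no prerequisites (Project Hotel, Operation Oscar), so any of them could come first.
Enumerating by repeatedly choosing an available operation (one whose prerequisites are all placed) gives 42 distinct complete orderings.

42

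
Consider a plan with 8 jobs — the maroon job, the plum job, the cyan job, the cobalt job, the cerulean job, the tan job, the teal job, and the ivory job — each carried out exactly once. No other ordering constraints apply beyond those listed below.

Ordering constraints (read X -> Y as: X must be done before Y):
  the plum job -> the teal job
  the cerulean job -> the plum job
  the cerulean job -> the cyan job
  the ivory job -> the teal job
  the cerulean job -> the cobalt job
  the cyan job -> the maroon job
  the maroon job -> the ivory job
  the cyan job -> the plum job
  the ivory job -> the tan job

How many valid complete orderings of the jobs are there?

49

The cerulean job is the only job with nothing required before it, so every ordering starts there.
Counting all ways to extend the partial order to a total order gives 49.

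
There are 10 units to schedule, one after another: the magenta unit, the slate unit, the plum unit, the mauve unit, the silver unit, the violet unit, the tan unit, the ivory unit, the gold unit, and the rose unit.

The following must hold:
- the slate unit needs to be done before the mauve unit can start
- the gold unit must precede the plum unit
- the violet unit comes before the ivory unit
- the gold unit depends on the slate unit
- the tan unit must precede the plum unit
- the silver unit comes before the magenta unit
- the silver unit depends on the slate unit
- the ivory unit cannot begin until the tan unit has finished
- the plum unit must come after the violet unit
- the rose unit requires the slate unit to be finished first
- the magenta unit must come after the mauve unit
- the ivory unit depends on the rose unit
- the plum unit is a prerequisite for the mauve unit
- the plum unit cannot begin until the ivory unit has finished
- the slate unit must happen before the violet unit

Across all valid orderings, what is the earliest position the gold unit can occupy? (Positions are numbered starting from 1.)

2

Working backwards through the constraints from the gold unit, its only required predecessor is the slate unit.
With 1 mandatory predecessor, the earliest the gold unit can sit is position 1+1 = 2, and placing just that one first achieves it.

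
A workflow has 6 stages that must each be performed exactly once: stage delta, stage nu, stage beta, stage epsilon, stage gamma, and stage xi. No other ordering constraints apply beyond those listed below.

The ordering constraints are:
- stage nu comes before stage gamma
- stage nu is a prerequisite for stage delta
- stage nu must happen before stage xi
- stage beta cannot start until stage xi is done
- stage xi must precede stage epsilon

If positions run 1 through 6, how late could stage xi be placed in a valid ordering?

The stages that are forced after stage xi, directly or by a chain of constraints, are stage beta, stage epsilon. That's 2 stages.
With 2 mandatory successors out of 6 stages total, the latest slot for stage xi is 6−2 = 4, and it's reachable by doing all non-successors before stage xi.

4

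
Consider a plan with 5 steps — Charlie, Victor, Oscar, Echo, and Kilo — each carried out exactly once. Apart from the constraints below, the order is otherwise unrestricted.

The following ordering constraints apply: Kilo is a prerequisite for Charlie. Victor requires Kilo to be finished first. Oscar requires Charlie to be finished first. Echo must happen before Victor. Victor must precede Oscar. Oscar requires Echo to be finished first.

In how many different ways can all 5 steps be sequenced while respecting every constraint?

5

2 steps have no prerequisites (Echo, Kilo), so any of them could come first.
Counting all ways to extend the partial order to a total order gives 5.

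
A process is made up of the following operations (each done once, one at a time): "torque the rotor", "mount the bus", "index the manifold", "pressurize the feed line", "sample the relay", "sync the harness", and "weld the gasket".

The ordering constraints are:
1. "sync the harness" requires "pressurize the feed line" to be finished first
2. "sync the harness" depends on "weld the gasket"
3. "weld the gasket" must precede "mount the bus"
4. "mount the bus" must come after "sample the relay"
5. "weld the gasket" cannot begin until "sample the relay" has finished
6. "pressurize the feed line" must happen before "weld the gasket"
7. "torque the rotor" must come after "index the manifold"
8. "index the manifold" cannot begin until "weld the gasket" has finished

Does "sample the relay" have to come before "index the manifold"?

Tracing the constraints gives a chain: "sample the relay" → "weld the gasket" → "index the manifold".
Hence "sample the relay" necessarily comes before "index the manifold".

Yes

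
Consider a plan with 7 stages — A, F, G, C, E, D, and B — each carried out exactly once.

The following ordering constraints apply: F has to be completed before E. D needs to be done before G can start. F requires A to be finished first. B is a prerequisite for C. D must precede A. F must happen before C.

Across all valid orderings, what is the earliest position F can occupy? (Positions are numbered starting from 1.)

3

The stages that are forced before F, directly or transitively, are A, D. That's 2 stages.
So at minimum 2 stages come before F, putting F no earlier than position 3. That position is achievable by scheduling exactly those predecessors first.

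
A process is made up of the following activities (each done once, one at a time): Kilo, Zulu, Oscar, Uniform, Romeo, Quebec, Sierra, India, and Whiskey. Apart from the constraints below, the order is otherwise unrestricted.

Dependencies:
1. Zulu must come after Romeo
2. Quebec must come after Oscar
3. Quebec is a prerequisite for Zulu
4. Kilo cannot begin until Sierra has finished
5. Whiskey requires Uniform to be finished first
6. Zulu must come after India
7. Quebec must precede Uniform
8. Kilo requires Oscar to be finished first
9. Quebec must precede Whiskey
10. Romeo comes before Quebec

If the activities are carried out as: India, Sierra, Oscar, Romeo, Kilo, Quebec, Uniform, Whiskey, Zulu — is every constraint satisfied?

Checking each listed constraint against this order: for instance, India is in position 1 and Zulu in position 9, so that constraint holds — and the remaining constraints check out the same way.

Yes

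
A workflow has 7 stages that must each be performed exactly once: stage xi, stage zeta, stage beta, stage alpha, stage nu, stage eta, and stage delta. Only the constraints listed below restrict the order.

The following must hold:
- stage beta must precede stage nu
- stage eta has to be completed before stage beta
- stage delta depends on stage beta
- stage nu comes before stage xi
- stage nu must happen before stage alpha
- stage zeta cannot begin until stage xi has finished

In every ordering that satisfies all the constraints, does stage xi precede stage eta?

No

In fact the dependencies run the other way: stage eta → stage beta → stage nu → stage xi.
So stage xi does not have to come before stage eta — it cannot.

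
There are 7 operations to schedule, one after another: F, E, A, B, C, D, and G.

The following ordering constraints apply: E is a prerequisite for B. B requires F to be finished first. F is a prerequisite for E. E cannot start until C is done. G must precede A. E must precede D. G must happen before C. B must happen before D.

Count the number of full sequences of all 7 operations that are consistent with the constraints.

The operations with no prerequisites are F, G; any of them can be placed first.
Counting all ways to extend the partial order to a total order gives 17.

17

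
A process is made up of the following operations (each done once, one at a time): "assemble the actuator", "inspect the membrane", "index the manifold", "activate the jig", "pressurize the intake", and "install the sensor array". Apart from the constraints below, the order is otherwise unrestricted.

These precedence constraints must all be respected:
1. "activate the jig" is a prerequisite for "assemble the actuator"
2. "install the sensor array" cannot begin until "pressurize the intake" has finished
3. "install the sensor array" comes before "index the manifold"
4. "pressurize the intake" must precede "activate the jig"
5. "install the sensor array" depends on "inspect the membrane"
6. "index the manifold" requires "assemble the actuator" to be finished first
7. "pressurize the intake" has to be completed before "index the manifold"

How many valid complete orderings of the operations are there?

9

The operations with no prerequisites are "inspect the membrane", "pressurize the intake"; any of them can be placed first.
Counting all ways to extend the partial order to a total order gives 9.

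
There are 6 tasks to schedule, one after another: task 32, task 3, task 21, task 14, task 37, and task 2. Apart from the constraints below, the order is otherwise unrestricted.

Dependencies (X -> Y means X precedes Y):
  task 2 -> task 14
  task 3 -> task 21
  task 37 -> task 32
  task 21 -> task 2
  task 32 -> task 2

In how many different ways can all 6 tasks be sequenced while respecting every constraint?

6

2 tasks have no prerequisites (task 3, task 37), so any of them could come first.
Systematically extending each partial ordering one task at a time and counting, there are 6 complete orderings.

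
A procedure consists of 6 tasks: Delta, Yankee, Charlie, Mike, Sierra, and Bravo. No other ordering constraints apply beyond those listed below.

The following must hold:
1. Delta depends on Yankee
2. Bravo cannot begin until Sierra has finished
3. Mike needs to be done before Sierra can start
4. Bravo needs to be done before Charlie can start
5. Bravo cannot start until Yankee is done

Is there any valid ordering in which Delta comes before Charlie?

Yes

Nothing in the constraints forces Charlie before Delta — there is no chain from Charlie to Delta.
So a valid ordering placing Delta earlier than Charlie exists.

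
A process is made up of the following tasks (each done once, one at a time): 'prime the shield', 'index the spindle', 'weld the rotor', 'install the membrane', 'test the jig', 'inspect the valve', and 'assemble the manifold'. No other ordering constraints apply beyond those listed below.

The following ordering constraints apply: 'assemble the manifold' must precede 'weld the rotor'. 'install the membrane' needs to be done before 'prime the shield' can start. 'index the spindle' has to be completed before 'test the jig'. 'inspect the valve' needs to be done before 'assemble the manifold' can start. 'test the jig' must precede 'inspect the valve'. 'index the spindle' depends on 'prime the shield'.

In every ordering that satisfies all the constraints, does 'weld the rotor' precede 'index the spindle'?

No

The constraints actually force 'index the spindle' before 'weld the rotor' (via 'index the spindle' → 'test the jig' → 'inspect the valve' → 'assemble the manifold' → 'weld the rotor'), not the other way around.
So 'weld the rotor' never precedes 'index the spindle'.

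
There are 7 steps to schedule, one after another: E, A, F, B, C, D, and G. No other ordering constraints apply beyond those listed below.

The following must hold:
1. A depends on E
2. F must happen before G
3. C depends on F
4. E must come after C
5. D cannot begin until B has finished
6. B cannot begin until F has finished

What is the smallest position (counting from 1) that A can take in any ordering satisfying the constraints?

4

Working backwards through the constraints from A, its full set of required predecessors is E, F, C — 3 of them.
With 3 mandatory predecessors, the earliest A can sit is position 3+1 = 4, and placing just those 3 first achieves it.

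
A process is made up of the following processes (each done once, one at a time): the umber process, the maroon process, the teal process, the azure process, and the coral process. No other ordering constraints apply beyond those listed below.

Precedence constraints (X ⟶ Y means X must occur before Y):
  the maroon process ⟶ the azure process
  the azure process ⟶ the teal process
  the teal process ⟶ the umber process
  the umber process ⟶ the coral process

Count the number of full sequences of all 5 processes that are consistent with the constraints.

The maroon process is the only process with nothing required before it, so every ordering starts there.
Every process is then forced in turn, so only 1 complete ordering is consistent with the constraints.

1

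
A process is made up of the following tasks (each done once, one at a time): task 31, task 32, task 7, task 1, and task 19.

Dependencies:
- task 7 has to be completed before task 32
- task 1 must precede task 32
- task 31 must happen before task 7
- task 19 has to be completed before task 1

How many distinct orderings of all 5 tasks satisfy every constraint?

2 tasks have no prerequisites (task 31, task 19), so any of them could come first.
Counting all ways to extend the partial order to a total order gives 6.

6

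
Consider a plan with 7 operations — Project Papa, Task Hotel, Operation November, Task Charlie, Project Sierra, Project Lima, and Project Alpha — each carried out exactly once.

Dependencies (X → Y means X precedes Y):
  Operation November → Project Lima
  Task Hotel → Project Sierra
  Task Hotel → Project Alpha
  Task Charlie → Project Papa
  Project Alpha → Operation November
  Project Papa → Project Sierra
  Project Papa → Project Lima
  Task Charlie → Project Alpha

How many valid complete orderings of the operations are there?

22

The operations with no prerequisites are Task Hotel, Task Charlie; any of them can be placed first.
Counting all ways to extend the partial order to a total order gives 22.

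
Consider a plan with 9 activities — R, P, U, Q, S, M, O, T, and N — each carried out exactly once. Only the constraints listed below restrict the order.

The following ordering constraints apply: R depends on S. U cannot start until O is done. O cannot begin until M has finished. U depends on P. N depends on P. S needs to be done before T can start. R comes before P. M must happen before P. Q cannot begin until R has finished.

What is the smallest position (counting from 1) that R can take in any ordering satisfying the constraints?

2

Working backwards through the constraints from R, its only required predecessor is S.
With 1 mandatory predecessor, the earliest R can sit is position 1+1 = 2, and placing just that one first achieves it.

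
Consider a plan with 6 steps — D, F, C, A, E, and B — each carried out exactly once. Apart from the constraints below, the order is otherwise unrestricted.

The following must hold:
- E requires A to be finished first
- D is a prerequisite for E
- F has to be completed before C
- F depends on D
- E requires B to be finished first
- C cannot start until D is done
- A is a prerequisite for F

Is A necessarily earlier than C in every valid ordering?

There is a constraint chain A → F → C.
So A must precede C in any valid ordering.

Yes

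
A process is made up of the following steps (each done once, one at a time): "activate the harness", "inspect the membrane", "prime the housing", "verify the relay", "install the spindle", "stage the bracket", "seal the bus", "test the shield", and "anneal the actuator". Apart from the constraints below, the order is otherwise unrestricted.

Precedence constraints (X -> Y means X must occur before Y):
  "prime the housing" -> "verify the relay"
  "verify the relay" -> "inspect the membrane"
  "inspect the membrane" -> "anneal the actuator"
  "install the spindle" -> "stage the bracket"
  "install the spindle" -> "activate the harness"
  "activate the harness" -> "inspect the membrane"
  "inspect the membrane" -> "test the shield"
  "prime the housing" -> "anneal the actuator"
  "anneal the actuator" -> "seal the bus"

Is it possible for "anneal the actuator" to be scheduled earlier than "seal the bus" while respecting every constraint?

Yes

Every valid ordering already has "anneal the actuator" before "seal the bus" (the constraints require it), so in particular at least one does.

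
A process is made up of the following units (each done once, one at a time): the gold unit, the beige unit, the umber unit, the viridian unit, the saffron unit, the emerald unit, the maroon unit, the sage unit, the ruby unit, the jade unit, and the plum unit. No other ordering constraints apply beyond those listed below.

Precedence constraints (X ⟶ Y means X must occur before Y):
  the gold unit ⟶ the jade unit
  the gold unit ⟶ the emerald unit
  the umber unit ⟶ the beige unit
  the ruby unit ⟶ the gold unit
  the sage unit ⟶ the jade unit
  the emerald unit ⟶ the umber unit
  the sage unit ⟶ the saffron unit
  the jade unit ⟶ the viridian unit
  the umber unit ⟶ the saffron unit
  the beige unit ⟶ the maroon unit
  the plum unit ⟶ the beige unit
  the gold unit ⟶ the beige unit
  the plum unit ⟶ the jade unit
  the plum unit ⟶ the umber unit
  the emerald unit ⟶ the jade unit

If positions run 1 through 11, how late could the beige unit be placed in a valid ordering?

Following the constraints forward from the beige unit, its only required successor is the maroon unit.
With 1 mandatory successor out of 11 units total, the latest slot for the beige unit is 11−1 = 10, and it's reachable by doing all non-successors before the beige unit.

10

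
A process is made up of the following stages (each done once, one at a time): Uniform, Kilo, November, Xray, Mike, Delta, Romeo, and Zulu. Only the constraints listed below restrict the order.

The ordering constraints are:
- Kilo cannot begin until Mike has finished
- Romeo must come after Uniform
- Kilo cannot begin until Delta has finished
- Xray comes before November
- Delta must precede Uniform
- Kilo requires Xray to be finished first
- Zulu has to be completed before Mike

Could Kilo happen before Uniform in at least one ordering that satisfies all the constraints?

Yes

The constraints leave Kilo and Uniform unordered relative to each other; nothing requires Uniform earlier.
So a valid ordering placing Kilo earlier than Uniform exists.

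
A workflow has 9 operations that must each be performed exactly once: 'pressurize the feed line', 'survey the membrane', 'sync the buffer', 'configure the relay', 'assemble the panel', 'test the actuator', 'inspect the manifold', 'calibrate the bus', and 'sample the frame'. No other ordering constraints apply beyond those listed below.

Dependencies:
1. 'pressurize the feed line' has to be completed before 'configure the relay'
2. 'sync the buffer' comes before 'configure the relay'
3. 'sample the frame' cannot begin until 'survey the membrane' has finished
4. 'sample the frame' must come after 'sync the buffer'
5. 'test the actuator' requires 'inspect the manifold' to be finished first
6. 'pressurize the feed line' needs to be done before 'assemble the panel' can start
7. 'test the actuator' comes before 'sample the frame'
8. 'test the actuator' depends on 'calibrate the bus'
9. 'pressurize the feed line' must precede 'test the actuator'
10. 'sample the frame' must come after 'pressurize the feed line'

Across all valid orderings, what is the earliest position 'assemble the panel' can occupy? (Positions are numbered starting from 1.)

Working backwards through the constraints from 'assemble the panel', its only required predecessor is 'pressurize the feed line'.
So at minimum 1 operation comes before 'assemble the panel', putting 'assemble the panel' no earlier than position 2. That position is achievable by scheduling exactly that predecessor first.

2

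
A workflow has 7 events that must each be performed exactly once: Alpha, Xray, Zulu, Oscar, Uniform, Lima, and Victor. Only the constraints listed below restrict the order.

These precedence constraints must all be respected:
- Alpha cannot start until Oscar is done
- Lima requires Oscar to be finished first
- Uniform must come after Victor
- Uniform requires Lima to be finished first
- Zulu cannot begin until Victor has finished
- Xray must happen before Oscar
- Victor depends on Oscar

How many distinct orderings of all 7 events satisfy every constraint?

25

Only Xray has no prerequisites, so it must go first.
Counting all ways to extend the partial order to a total order gives 25.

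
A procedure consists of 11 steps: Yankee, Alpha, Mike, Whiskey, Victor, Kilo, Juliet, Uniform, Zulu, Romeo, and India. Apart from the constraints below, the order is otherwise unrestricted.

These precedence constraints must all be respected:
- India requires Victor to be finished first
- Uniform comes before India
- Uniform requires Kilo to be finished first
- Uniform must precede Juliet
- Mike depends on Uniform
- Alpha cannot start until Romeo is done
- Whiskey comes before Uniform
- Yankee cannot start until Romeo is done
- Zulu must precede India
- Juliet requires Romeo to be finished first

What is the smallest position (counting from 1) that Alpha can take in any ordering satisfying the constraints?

The only step forced before Alpha (directly or transitively) is Romeo.
With 1 mandatory predecessor, the earliest Alpha can sit is position 1+1 = 2, and placing just that one first achieves it.

2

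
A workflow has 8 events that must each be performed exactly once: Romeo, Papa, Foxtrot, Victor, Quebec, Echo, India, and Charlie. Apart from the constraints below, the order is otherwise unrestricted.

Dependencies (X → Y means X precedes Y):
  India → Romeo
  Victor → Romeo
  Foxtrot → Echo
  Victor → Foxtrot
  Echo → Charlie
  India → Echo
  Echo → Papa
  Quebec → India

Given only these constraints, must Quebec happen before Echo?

Yes

Tracing the constraints gives a chain: Quebec → India → Echo.
Hence Quebec necessarily comes before Echo.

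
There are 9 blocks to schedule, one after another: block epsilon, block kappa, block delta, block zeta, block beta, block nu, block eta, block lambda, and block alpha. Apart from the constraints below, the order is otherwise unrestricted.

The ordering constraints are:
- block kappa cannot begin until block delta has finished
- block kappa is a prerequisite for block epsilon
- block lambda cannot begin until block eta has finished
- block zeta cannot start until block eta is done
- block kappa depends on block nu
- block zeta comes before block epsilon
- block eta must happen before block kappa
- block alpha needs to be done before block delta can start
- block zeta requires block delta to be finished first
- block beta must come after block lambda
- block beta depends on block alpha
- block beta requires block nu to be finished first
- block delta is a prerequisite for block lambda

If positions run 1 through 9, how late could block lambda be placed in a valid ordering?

8

Following the constraints forward from block lambda, its only required successor is block beta.
With 1 mandatory successor out of 9 blocks total, the latest slot for block lambda is 9−1 = 8, and it's reachable by doing all non-successors before block lambda.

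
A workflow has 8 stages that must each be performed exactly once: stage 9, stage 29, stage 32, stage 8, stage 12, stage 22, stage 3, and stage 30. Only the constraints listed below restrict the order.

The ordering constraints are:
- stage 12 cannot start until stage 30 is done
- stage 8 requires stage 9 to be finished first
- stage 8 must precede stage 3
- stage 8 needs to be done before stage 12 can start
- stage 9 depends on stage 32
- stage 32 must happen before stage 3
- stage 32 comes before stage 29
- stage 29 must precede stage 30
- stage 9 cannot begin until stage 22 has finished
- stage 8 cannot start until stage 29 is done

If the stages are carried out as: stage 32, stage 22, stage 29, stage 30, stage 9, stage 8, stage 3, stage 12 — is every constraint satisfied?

Going through the constraints one by one, each required predecessor appears earlier in the sequence than its dependent — e.g. stage 32 (position 1) is before stage 3 (position 7), as required.

Yes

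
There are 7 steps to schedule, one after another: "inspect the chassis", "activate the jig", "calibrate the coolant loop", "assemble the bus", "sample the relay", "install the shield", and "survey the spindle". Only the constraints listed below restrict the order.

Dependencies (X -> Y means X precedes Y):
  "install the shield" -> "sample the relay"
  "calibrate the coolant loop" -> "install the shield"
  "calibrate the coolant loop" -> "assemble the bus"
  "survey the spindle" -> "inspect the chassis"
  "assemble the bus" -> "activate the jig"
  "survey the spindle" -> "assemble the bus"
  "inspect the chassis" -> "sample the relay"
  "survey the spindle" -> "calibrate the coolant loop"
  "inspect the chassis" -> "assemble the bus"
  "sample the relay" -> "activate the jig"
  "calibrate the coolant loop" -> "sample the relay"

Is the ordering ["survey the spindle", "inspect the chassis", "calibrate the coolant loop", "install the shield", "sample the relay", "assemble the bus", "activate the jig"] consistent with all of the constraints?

Yes

Every stated constraint is respected: "survey the spindle" sits at position 1, ahead of "assemble the bus" at position 6, and each of the other listed pairs likewise has the predecessor earlier in the sequence.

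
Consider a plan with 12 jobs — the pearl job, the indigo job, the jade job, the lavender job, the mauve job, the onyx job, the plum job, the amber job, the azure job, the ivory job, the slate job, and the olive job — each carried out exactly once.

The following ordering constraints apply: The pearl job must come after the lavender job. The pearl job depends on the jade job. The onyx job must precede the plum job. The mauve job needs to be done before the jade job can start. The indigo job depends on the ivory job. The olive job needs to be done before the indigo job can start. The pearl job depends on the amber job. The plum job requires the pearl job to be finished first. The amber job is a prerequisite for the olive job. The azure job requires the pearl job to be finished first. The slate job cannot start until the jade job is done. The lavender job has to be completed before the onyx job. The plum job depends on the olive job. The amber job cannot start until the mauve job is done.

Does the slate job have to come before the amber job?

Nothing in the constraints links the slate job and the amber job; they are unordered relative to each other.
So the slate job can come before the amber job or after — it is not forced.

No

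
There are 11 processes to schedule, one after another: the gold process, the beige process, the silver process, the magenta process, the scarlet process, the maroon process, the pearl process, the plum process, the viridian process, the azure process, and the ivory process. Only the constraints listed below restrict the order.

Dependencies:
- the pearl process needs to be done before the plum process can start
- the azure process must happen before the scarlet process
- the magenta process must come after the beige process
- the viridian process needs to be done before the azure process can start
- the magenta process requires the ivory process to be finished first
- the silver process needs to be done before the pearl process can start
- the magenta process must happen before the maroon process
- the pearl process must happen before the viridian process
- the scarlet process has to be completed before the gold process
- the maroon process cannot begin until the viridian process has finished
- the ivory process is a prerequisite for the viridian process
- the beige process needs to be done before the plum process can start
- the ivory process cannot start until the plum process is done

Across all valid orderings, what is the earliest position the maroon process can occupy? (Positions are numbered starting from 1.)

Working backwards through the constraints from the maroon process, its full set of required predecessors is the beige process, the silver process, the magenta process, the pearl process, the plum process, the viridian process, the ivory process — 7 of them.
So at minimum 7 processes come before the maroon process, putting the maroon process no earlier than position 8. That position is achievable by scheduling exactly those predecessors first.

8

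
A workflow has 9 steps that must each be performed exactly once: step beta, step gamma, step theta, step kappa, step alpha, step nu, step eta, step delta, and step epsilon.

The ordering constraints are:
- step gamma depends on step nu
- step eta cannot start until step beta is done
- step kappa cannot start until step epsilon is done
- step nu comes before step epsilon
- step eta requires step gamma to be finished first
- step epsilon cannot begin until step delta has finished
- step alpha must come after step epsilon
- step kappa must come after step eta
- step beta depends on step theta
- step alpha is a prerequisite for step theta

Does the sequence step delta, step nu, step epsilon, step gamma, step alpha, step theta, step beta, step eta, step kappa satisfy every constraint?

Yes

Checking each listed constraint against this order: for instance, step epsilon is in position 3 and step kappa in position 9, so that constraint holds — and the remaining constraints check out the same way.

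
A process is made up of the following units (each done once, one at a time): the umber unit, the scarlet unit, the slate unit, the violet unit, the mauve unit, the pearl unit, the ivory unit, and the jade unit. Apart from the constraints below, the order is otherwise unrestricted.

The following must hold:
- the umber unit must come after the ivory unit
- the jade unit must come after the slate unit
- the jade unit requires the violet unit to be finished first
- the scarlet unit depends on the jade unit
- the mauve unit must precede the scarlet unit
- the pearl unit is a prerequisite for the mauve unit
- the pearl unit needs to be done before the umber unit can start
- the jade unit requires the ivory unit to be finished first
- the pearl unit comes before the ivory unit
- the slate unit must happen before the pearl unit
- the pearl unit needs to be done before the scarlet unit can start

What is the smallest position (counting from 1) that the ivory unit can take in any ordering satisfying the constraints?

3

Every unit that must precede the ivory unit has to come before it. Tracing all chains that end at the ivory unit, those units are: the slate unit, the pearl unit — 2 in total.
With 2 mandatory predecessors, the earliest the ivory unit can sit is position 2+1 = 3, and placing just those 2 first achieves it.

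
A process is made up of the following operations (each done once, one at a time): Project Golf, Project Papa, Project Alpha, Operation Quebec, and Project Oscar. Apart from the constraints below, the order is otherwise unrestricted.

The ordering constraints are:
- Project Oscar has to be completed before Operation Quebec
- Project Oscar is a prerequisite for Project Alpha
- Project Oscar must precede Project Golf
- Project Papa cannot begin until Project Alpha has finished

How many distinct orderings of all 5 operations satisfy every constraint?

12

Project Oscar is the only operation with nothing required before it, so every ordering starts there.
Systematically extending each partial ordering one operation at a time and counting, there are 12 complete orderings.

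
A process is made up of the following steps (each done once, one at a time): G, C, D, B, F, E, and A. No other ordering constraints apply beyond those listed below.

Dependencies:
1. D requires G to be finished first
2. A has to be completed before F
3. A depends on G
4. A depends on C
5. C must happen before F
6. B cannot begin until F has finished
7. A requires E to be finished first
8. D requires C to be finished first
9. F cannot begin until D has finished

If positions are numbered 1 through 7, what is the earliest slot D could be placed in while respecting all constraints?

3

The steps that are forced before D, directly or transitively, are G, C. That's 2 steps.
So at minimum 2 steps come before D, putting D no earlier than position 3. That position is achievable by scheduling exactly those predecessors first.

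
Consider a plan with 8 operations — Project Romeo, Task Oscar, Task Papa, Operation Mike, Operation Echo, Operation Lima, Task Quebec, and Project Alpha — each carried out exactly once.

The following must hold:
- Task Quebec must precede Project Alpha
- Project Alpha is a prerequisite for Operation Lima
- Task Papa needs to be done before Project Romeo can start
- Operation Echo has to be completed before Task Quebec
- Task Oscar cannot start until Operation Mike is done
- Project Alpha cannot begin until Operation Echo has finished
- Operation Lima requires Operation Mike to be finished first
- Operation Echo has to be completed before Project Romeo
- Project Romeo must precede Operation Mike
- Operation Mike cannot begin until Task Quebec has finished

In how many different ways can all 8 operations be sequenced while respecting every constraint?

2 operations have no prerequisites (Task Papa, Operation Echo), so any of them could come first.
Counting all ways to extend the partial order to a total order gives 33.

33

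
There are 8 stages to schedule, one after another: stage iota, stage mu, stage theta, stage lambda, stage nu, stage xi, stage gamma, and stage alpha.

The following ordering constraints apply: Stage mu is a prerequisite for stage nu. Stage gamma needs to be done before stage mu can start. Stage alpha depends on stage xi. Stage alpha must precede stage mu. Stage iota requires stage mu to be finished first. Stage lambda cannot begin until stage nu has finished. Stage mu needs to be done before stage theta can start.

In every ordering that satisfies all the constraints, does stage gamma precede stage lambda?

Yes

Tracing the constraints gives a chain: stage gamma → stage mu → stage nu → stage lambda.
Hence stage gamma necessarily comes before stage lambda.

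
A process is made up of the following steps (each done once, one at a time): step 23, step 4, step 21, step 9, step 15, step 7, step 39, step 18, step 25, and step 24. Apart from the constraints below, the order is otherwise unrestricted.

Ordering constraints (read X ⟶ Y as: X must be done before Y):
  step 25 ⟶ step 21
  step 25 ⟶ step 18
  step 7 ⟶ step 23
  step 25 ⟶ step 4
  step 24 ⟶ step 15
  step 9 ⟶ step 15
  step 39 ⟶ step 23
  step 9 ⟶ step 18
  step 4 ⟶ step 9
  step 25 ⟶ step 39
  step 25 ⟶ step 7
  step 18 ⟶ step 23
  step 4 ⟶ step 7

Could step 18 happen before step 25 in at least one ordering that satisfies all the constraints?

No

The constraints give a chain step 25 → step 18, which forces step 25 before step 18.
So no valid ordering can have step 18 before step 25.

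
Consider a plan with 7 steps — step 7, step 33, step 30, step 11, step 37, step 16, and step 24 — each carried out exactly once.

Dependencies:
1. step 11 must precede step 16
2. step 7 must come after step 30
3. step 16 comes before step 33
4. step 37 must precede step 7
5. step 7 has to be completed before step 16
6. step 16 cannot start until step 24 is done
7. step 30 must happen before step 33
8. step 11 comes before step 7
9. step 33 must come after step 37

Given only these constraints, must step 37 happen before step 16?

Following the dependencies: step 37 → step 7 → step 16.
So step 37 must precede step 16 in any valid ordering.

Yes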